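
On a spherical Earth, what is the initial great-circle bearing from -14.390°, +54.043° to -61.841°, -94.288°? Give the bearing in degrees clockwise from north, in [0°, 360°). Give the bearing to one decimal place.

194.6°

Δλ = -94.288 − 54.043 = -148.331°.
θ = atan2( sin Δλ · cos φ₂ , cos φ₁ · sin φ₂ − sin φ₁ · cos φ₂ · cos Δλ )
  = atan2(-0.24776, -0.95380) = -165.438° → normalised to [0°, 360°): 194.562°.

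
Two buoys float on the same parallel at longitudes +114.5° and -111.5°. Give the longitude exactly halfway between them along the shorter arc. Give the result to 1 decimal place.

-178.5°

Signed shortest Δλ from +114.5° to -111.5° is +134.0°.
Midpoint longitude = +114.5° + (+134.0°)/2 = +114.5° + 67.0° = +181.5°.
Normalise into (−180°, 180°]: -178.5°.
(The naïve average (+114.5 + -111.5)/2 = 1.5° is on the wrong side of the globe.)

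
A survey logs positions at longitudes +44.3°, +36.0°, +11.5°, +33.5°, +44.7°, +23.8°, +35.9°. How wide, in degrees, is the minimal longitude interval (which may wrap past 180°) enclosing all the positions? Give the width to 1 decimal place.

33.2°

Sort the longitudes: +11.5°, +23.8°, +33.5°, +35.9°, +36.0°, +44.3°, +44.7°.
Eastward gaps between consecutive values (wrapping around): 12.3°, 9.7°, 2.4°, 0.1°, 8.3°, 0.4°, 326.8°.
Largest gap = 326.8° ⇒ minimal covering band is its complement: 360° − 326.8° = 33.2°.
Band runs from +11.5° eastward to +44.7°.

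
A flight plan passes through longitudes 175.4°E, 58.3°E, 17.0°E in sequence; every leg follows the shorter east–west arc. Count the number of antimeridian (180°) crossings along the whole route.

Leg 1: +175.4° → +58.3°, shortest Δλ = -117.1° (west) — does not cross 180°.
Leg 2: +58.3° → +17.0°, shortest Δλ = -41.3° (west) — does not cross 180°.
Total crossings: 0.

0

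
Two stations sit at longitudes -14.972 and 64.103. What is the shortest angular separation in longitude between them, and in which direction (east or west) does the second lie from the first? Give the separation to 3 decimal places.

79.075° east

Raw difference: 64.103 − -14.972 = 79.075°.
Normalise into (−180°, 180°]: 79.075° stays 79.075°.
Positive ⇒ the second point lies to the east; separation 79.075°.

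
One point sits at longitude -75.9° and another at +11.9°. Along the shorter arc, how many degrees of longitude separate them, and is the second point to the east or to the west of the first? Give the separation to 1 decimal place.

Raw difference: 11.9 − -75.9 = 87.8°.
Normalise into (−180°, 180°]: 87.8° stays 87.8°.
Positive ⇒ the second point lies to the east; separation 87.8°.

87.8° east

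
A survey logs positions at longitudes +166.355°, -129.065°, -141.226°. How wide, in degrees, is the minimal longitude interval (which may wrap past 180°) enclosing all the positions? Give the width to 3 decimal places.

64.580°

Sort the longitudes: -141.226°, -129.065°, +166.355°.
Eastward gaps between consecutive values (wrapping around): 12.161°, 295.420°, 52.419°.
Largest gap = 295.420° ⇒ minimal covering band is its complement: 360° − 295.420° = 64.580°.
Band runs from +166.355° eastward to -129.065°, crossing the antimeridian.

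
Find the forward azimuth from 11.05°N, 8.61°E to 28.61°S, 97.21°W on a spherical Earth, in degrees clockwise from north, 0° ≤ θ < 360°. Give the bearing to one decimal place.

Δλ = -97.21 − 8.61 = -105.82°.
θ = atan2( sin Δλ · cos φ₂ , cos φ₁ · sin φ₂ − sin φ₁ · cos φ₂ · cos Δλ )
  = atan2(-0.84465, -0.42410) = -116.661° → normalised to [0°, 360°): 243.339°.

243.3°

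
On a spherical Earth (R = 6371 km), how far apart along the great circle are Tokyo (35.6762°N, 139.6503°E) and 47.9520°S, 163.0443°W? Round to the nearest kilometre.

Δλ = -163.0443 − 139.6503 = -302.6946°; wrapped into (−180°, 180°]: 57.3054°.
Δφ = -47.9520 − 35.6762 = -83.6282°.
a = sin²(Δφ/2) + cos φ₁ · cos φ₂ · sin²(Δλ/2) = 0.569600.
c = 2·atan2(√a, √(1−a)) = 1.71045 rad → d = 6371·c ≈ 10897.27 km.

10897 km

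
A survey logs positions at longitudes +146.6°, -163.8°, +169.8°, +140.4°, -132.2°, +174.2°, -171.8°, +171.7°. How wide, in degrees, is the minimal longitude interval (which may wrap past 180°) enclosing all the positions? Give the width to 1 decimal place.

87.4°

Sort the longitudes: -171.8°, -163.8°, -132.2°, +140.4°, +146.6°, +169.8°, +171.7°, +174.2°.
Eastward gaps between consecutive values (wrapping around): 8.0°, 31.6°, 272.6°, 6.2°, 23.2°, 1.9°, 2.5°, 14.0°.
Largest gap = 272.6° ⇒ minimal covering band is its complement: 360° − 272.6° = 87.4°.
Band runs from +140.4° eastward to -132.2°, crossing the antimeridian.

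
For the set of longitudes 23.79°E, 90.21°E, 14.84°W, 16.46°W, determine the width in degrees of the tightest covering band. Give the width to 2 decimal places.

106.67°

Sort the longitudes: -16.46°, -14.84°, +23.79°, +90.21°.
Eastward gaps between consecutive values (wrapping around): 1.62°, 38.63°, 66.42°, 253.33°.
Largest gap = 253.33° ⇒ minimal covering band is its complement: 360° − 253.33° = 106.67°.
Band runs from -16.46° eastward to +90.21°.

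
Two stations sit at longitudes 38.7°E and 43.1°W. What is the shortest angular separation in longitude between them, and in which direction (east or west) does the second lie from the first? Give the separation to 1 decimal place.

81.8° west

Raw difference: -43.1 − 38.7 = -81.8°.
Normalise into (−180°, 180°]: -81.8° stays -81.8°.
Negative ⇒ the second point lies to the west; separation 81.8°.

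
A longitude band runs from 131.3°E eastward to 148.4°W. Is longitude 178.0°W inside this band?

Yes

Band width going east from +131.3° to -148.4°: ((-148.4 − 131.3) mod 360) = 80.3°.
Offset of -178.0° east of the west edge: ((-178.0 − 131.3) mod 360) = 50.7°.
50.7° ≤ 80.3° ⇒ inside.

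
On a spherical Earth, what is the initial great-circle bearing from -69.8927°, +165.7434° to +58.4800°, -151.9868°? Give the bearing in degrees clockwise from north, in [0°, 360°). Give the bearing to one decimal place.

Δλ = -151.9868 − 165.7434 = -317.7302°; wrapped into (−180°, 180°]: 42.2698°.
θ = atan2( sin Δλ · cos φ₂ , cos φ₁ · sin φ₂ − sin φ₁ · cos φ₂ · cos Δλ )
  = atan2(0.35164, 0.65634) = 28.181° → normalised to [0°, 360°): 28.181°.

28.2°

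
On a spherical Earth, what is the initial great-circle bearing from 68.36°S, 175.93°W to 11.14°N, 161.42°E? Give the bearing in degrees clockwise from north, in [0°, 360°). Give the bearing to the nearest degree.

Δλ = 161.42 − -175.93 = 337.35°; wrapped into (−180°, 180°]: -22.65°.
θ = atan2( sin Δλ · cos φ₂ , cos φ₁ · sin φ₂ − sin φ₁ · cos φ₂ · cos Δλ )
  = atan2(-0.37784, 0.91292) = -22.484° → normalised to [0°, 360°): 337.516°.

338°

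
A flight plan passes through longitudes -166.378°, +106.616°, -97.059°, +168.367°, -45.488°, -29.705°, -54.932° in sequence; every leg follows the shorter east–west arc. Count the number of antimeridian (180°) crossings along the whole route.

4

Leg 1: -166.378° → +106.616°, shortest Δλ = -87.006° (west) — crosses 180°.
Leg 2: +106.616° → -97.059°, shortest Δλ = 156.325° (east) — crosses 180°.
Leg 3: -97.059° → +168.367°, shortest Δλ = -94.574° (west) — crosses 180°.
Leg 4: +168.367° → -45.488°, shortest Δλ = 146.145° (east) — crosses 180°.
Leg 5: -45.488° → -29.705°, shortest Δλ = 15.783° (east) — does not cross 180°.
Leg 6: -29.705° → -54.932°, shortest Δλ = -25.227° (west) — does not cross 180°.
Total crossings: 4.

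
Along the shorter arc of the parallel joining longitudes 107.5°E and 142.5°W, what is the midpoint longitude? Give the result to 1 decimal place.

162.5°E

Signed shortest Δλ from +107.5° to -142.5° is +110.0°.
Midpoint longitude = +107.5° + (+110.0°)/2 = +107.5° + 55.0° = +162.5°.
(The naïve average (+107.5 + -142.5)/2 = -17.5° is on the wrong side of the globe.)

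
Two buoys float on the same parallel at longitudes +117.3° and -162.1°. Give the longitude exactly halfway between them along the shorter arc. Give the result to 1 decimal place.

+157.6°

Signed shortest Δλ from +117.3° to -162.1° is +80.6°.
Midpoint longitude = +117.3° + (+80.6°)/2 = +117.3° + 40.3° = +157.6°.
(The naïve average (+117.3 + -162.1)/2 = -22.4° is on the wrong side of the globe.)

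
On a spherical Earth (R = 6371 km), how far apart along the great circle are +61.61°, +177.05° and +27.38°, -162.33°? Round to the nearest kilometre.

Δλ = -162.33 − 177.05 = -339.38°; wrapped into (−180°, 180°]: 20.62°.
Δφ = 27.38 − 61.61 = -34.23°.
a = sin²(Δφ/2) + cos φ₁ · cos φ₂ · sin²(Δλ/2) = 0.100131.
c = 2·atan2(√a, √(1−a)) = 0.64394 rad → d = 6371·c ≈ 4102.52 km.

4103 km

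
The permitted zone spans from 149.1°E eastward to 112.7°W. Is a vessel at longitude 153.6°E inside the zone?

Band width going east from +149.1° to -112.7°: ((-112.7 − 149.1) mod 360) = 98.2°.
Offset of +153.6° east of the west edge: ((153.6 − 149.1) mod 360) = 4.5°.
4.5° ≤ 98.2° ⇒ inside.

Yes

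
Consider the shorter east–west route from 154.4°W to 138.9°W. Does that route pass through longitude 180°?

No

Signed shortest Δλ = ((-138.9 − -154.4 + 180) mod 360) − 180 = 15.5°.
Going east by 15.5° from -154.4° reaches -138.9° without touching 180°.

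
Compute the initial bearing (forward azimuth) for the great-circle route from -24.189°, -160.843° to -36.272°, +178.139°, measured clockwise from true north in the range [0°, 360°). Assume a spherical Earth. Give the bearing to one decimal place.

231.3°

Δλ = 178.139 − -160.843 = 338.982°; wrapped into (−180°, 180°]: -21.018°.
θ = atan2( sin Δλ · cos φ₂ , cos φ₁ · sin φ₂ − sin φ₁ · cos φ₂ · cos Δλ )
  = atan2(-0.28916, -0.23131) = -128.657° → normalised to [0°, 360°): 231.343°.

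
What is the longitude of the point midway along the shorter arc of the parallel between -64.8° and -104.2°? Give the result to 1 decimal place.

Signed shortest Δλ from -64.8° to -104.2° is -39.4°.
Midpoint longitude = -64.8° + (-39.4°)/2 = -64.8° − 19.7° = -84.5°.

-84.5°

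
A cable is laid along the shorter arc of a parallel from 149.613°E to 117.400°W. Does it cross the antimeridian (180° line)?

Naïve |-117.400 − 149.613| = 267.013° > 180°, so the shorter arc goes the other way round — across 180°.
Signed shortest Δλ = ((-117.400 − 149.613 + 180) mod 360) − 180 = 92.987°.
Going east by 92.987° from +149.613° passes through 180° before reaching -117.400°.

Yes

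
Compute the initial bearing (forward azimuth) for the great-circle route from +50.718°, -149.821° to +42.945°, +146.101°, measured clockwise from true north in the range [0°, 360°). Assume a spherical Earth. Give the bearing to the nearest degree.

286°

Δλ = 146.101 − -149.821 = 295.922°; wrapped into (−180°, 180°]: -64.078°.
θ = atan2( sin Δλ · cos φ₂ , cos φ₁ · sin φ₂ − sin φ₁ · cos φ₂ · cos Δλ )
  = atan2(-0.65836, 0.18367) = -74.412° → normalised to [0°, 360°): 285.588°.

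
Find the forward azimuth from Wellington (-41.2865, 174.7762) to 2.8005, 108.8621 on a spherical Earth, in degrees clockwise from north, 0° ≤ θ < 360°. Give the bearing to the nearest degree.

289°

Δλ = 108.8621 − 174.7762 = -65.9141°.
θ = atan2( sin Δλ · cos φ₂ , cos φ₁ · sin φ₂ − sin φ₁ · cos φ₂ · cos Δλ )
  = atan2(-0.91184, 0.30567) = -71.468° → normalised to [0°, 360°): 288.532°.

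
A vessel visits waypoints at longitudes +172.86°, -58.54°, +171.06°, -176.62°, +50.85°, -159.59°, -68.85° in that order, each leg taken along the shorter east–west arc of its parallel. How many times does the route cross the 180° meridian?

5

Leg 1: +172.86° → -58.54°, shortest Δλ = 128.6° (east) — crosses 180°.
Leg 2: -58.54° → +171.06°, shortest Δλ = -130.4° (west) — crosses 180°.
Leg 3: +171.06° → -176.62°, shortest Δλ = 12.32° (east) — crosses 180°.
Leg 4: -176.62° → +50.85°, shortest Δλ = -132.53° (west) — crosses 180°.
Leg 5: +50.85° → -159.59°, shortest Δλ = 149.56° (east) — crosses 180°.
Leg 6: -159.59° → -68.85°, shortest Δλ = 90.74° (east) — does not cross 180°.
Total crossings: 5.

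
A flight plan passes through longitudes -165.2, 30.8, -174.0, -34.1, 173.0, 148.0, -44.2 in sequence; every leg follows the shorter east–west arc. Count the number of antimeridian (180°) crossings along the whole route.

Leg 1: -165.2° → +30.8°, shortest Δλ = -164.0° (west) — crosses 180°.
Leg 2: +30.8° → -174.0°, shortest Δλ = 155.2° (east) — crosses 180°.
Leg 3: -174.0° → -34.1°, shortest Δλ = 139.9° (east) — does not cross 180°.
Leg 4: -34.1° → +173.0°, shortest Δλ = -152.9° (west) — crosses 180°.
Leg 5: +173.0° → +148.0°, shortest Δλ = -25.0° (west) — does not cross 180°.
Leg 6: +148.0° → -44.2°, shortest Δλ = 167.8° (east) — crosses 180°.
Total crossings: 4.

4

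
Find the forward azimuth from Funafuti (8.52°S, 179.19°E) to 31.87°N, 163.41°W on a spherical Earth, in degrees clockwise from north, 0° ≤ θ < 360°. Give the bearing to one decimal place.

Δλ = -163.41 − 179.19 = -342.60°; wrapped into (−180°, 180°]: 17.40°.
θ = atan2( sin Δλ · cos φ₂ , cos φ₁ · sin φ₂ − sin φ₁ · cos φ₂ · cos Δλ )
  = atan2(0.25396, 0.64223) = 21.576° → normalised to [0°, 360°): 21.576°.

21.6°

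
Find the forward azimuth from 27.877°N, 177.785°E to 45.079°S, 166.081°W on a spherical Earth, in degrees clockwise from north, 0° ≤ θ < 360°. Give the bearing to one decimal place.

168.2°

Δλ = -166.081 − 177.785 = -343.866°; wrapped into (−180°, 180°]: 16.134°.
θ = atan2( sin Δλ · cos φ₂ , cos φ₁ · sin φ₂ − sin φ₁ · cos φ₂ · cos Δλ )
  = atan2(0.19622, -0.94308) = 168.246° → normalised to [0°, 360°): 168.246°.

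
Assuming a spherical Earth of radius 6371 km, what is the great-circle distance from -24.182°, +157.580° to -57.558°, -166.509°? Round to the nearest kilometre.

Δλ = -166.509 − 157.580 = -324.089°; wrapped into (−180°, 180°]: 35.911°.
Δφ = -57.558 − -24.182 = -33.376°.
a = sin²(Δφ/2) + cos φ₁ · cos φ₂ · sin²(Δλ/2) = 0.128968.
c = 2·atan2(√a, √(1−a)) = 0.73465 rad → d = 6371·c ≈ 4680.48 km.

4680 km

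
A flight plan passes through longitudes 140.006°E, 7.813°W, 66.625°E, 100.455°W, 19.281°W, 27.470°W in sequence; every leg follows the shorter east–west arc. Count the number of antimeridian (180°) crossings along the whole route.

Leg 1: +140.006° → -7.813°, shortest Δλ = -147.819° (west) — does not cross 180°.
Leg 2: -7.813° → +66.625°, shortest Δλ = 74.438° (east) — does not cross 180°.
Leg 3: +66.625° → -100.455°, shortest Δλ = -167.08° (west) — does not cross 180°.
Leg 4: -100.455° → -19.281°, shortest Δλ = 81.174° (east) — does not cross 180°.
Leg 5: -19.281° → -27.470°, shortest Δλ = -8.189° (west) — does not cross 180°.
Total crossings: 0.

0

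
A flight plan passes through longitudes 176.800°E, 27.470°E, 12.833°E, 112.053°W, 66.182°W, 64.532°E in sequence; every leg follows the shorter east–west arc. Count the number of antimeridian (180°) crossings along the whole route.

0

Leg 1: +176.800° → +27.470°, shortest Δλ = -149.33° (west) — does not cross 180°.
Leg 2: +27.470° → +12.833°, shortest Δλ = -14.637° (west) — does not cross 180°.
Leg 3: +12.833° → -112.053°, shortest Δλ = -124.886° (west) — does not cross 180°.
Leg 4: -112.053° → -66.182°, shortest Δλ = 45.871° (east) — does not cross 180°.
Leg 5: -66.182° → +64.532°, shortest Δλ = 130.714° (east) — does not cross 180°.
Total crossings: 0.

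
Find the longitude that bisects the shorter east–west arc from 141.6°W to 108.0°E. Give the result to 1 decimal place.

Signed shortest Δλ from -141.6° to +108.0° is -110.4°.
Midpoint longitude = -141.6° + (-110.4°)/2 = -141.6° − 55.2° = -196.8°.
Normalise into (−180°, 180°]: +163.2°.
(The naïve average (-141.6 + +108.0)/2 = -16.8° is on the wrong side of the globe.)

163.2°E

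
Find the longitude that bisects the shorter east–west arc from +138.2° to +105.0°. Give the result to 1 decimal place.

+121.6°

Signed shortest Δλ from +138.2° to +105.0° is -33.2°.
Midpoint longitude = +138.2° + (-33.2°)/2 = +138.2° − 16.6° = +121.6°.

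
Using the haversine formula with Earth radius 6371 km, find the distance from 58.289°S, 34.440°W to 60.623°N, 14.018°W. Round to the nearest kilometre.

13341 km

Δλ = -14.018 − -34.440 = 20.422°.
Δφ = 60.623 − -58.289 = 118.912°.
a = sin²(Δφ/2) + cos φ₁ · cos φ₂ · sin²(Δλ/2) = 0.749836.
c = 2·atan2(√a, √(1−a)) = 2.09402 rad → d = 6371·c ≈ 13340.98 km.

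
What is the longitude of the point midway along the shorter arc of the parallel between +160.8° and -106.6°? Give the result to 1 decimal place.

Signed shortest Δλ from +160.8° to -106.6° is +92.6°.
Midpoint longitude = +160.8° + (+92.6°)/2 = +160.8° + 46.3° = +207.1°.
Normalise into (−180°, 180°]: -152.9°.
(The naïve average (+160.8 + -106.6)/2 = 27.1° is on the wrong side of the globe.)

-152.9°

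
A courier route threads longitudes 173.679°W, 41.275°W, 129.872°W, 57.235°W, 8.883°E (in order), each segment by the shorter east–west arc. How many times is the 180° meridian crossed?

0

Leg 1: -173.679° → -41.275°, shortest Δλ = 132.404° (east) — does not cross 180°.
Leg 2: -41.275° → -129.872°, shortest Δλ = -88.597° (west) — does not cross 180°.
Leg 3: -129.872° → -57.235°, shortest Δλ = 72.637° (east) — does not cross 180°.
Leg 4: -57.235° → +8.883°, shortest Δλ = 66.118° (east) — does not cross 180°.
Total crossings: 0.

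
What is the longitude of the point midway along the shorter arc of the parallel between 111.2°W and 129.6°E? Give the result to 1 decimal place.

Signed shortest Δλ from -111.2° to +129.6° is -119.2°.
Midpoint longitude = -111.2° + (-119.2°)/2 = -111.2° − 59.6° = -170.8°.
(The naïve average (-111.2 + +129.6)/2 = 9.2° is on the wrong side of the globe.)

170.8°W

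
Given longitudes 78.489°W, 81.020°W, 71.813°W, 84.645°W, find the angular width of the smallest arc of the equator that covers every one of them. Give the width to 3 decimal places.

Sort the longitudes: -84.645°, -81.020°, -78.489°, -71.813°.
Eastward gaps between consecutive values (wrapping around): 3.625°, 2.531°, 6.676°, 347.168°.
Largest gap = 347.168° ⇒ minimal covering band is its complement: 360° − 347.168° = 12.832°.
Band runs from -84.645° eastward to -71.813°.

12.832°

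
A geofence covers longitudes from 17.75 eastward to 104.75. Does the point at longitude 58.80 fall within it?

Yes

Band width going east from +17.75° to +104.75°: ((104.75 − 17.75) mod 360) = 87.00°.
Offset of +58.80° east of the west edge: ((58.80 − 17.75) mod 360) = 41.05°.
41.05° ≤ 87.00° ⇒ inside.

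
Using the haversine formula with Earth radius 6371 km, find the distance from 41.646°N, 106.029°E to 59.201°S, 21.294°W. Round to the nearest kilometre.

Δλ = -21.294 − 106.029 = -127.323°.
Δφ = -59.201 − 41.646 = -100.847°.
a = sin²(Δφ/2) + cos φ₁ · cos φ₂ · sin²(Δλ/2) = 0.901397.
c = 2·atan2(√a, √(1−a)) = 2.50276 rad → d = 6371·c ≈ 15945.09 km.

15945 km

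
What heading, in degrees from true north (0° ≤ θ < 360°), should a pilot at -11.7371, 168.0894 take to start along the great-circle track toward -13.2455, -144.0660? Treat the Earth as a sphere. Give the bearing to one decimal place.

97.2°

Δλ = -144.0660 − 168.0894 = -312.1554°; wrapped into (−180°, 180°]: 47.8446°.
θ = atan2( sin Δλ · cos φ₂ , cos φ₁ · sin φ₂ − sin φ₁ · cos φ₂ · cos Δλ )
  = atan2(0.72161, -0.09144) = 97.222° → normalised to [0°, 360°): 97.222°.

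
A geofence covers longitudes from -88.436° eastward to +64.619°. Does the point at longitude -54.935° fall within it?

Band width going east from -88.436° to +64.619°: ((64.619 − -88.436) mod 360) = 153.055°.
Offset of -54.935° east of the west edge: ((-54.935 − -88.436) mod 360) = 33.501°.
33.501° ≤ 153.055° ⇒ inside.

Yes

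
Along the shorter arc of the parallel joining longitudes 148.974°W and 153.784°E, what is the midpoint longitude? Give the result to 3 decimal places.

177.595°W

Signed shortest Δλ from -148.974° to +153.784° is -57.242°.
Midpoint longitude = -148.974° + (-57.242°)/2 = -148.974° − 28.621° = -177.595°.
(The naïve average (-148.974 + +153.784)/2 = 2.405° is on the wrong side of the globe.)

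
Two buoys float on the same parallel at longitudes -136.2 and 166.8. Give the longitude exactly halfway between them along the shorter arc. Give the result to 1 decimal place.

-164.7°

Signed shortest Δλ from -136.2° to +166.8° is -57.0°.
Midpoint longitude = -136.2° + (-57.0°)/2 = -136.2° − 28.5° = -164.7°.
(The naïve average (-136.2 + +166.8)/2 = 15.3° is on the wrong side of the globe.)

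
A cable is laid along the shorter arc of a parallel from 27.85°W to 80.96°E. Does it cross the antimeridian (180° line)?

No

Signed shortest Δλ = ((80.96 − -27.85 + 180) mod 360) − 180 = 108.81°.
Going east by 108.81° from -27.85° reaches +80.96° without touching 180°.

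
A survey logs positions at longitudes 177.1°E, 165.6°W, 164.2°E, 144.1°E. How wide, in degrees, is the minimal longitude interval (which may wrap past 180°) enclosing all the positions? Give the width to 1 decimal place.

50.3°

Sort the longitudes: -165.6°, +144.1°, +164.2°, +177.1°.
Eastward gaps between consecutive values (wrapping around): 309.7°, 20.1°, 12.9°, 17.3°.
Largest gap = 309.7° ⇒ minimal covering band is its complement: 360° − 309.7° = 50.3°.
Band runs from +144.1° eastward to -165.6°, crossing the antimeridian.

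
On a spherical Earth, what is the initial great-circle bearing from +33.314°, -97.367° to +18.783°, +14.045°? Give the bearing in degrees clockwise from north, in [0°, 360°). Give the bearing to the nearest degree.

Δλ = 14.045 − -97.367 = 111.412°.
θ = atan2( sin Δλ · cos φ₂ , cos φ₁ · sin φ₂ − sin φ₁ · cos φ₂ · cos Δλ )
  = atan2(0.88140, 0.45890) = 62.496° → normalised to [0°, 360°): 62.496°.

62°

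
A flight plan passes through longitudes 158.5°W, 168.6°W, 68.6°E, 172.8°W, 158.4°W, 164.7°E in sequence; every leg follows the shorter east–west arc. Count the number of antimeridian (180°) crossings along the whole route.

Leg 1: -158.5° → -168.6°, shortest Δλ = -10.1° (west) — does not cross 180°.
Leg 2: -168.6° → +68.6°, shortest Δλ = -122.8° (west) — crosses 180°.
Leg 3: +68.6° → -172.8°, shortest Δλ = 118.6° (east) — crosses 180°.
Leg 4: -172.8° → -158.4°, shortest Δλ = 14.4° (east) — does not cross 180°.
Leg 5: -158.4° → +164.7°, shortest Δλ = -36.9° (west) — crosses 180°.
Total crossings: 3.

3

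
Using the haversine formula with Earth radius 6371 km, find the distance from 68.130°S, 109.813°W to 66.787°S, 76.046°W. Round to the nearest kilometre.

Δλ = -76.046 − -109.813 = 33.767°.
Δφ = -66.787 − -68.130 = 1.343°.
a = sin²(Δφ/2) + cos φ₁ · cos φ₂ · sin²(Δλ/2) = 0.012521.
c = 2·atan2(√a, √(1−a)) = 0.22427 rad → d = 6371·c ≈ 1428.81 km.

1429 km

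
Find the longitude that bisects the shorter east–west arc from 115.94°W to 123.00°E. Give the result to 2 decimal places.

176.47°W

Signed shortest Δλ from -115.94° to +123.00° is -121.06°.
Midpoint longitude = -115.94° + (-121.06°)/2 = -115.94° − 60.53° = -176.47°.
(The naïve average (-115.94 + +123.00)/2 = 3.53° is on the wrong side of the globe.)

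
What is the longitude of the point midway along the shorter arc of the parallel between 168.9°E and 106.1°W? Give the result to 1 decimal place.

148.6°W

Signed shortest Δλ from +168.9° to -106.1° is +85.0°.
Midpoint longitude = +168.9° + (+85.0°)/2 = +168.9° + 42.5° = +211.4°.
Normalise into (−180°, 180°]: -148.6°.
(The naïve average (+168.9 + -106.1)/2 = 31.4° is on the wrong side of the globe.)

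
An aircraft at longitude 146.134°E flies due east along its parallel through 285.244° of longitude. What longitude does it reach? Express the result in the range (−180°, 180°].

Start at +146.134°; shift +285.244° → +431.378°.
+431.378° lies outside (−180°, 180°]; subtract 360° → +71.378°.

71.378°E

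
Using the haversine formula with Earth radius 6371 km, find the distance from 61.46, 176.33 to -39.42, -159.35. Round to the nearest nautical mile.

Δλ = -159.35 − 176.33 = -335.68°; wrapped into (−180°, 180°]: 24.32°.
Δφ = -39.42 − 61.46 = -100.88°.
a = sin²(Δφ/2) + cos φ₁ · cos φ₂ · sin²(Δλ/2) = 0.610753.
c = 2·atan2(√a, √(1−a)) = 1.79415 rad → d = 6371·c ≈ 11430.56 km ≈ 6172.01 nmi.

6172 nmi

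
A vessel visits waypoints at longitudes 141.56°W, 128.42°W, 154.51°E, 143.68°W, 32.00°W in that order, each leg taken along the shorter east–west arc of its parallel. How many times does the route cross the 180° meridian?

Leg 1: -141.56° → -128.42°, shortest Δλ = 13.14° (east) — does not cross 180°.
Leg 2: -128.42° → +154.51°, shortest Δλ = -77.07° (west) — crosses 180°.
Leg 3: +154.51° → -143.68°, shortest Δλ = 61.81° (east) — crosses 180°.
Leg 4: -143.68° → -32.00°, shortest Δλ = 111.68° (east) — does not cross 180°.
Total crossings: 2.

2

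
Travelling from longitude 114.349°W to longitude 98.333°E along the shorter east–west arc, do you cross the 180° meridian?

Naïve |98.333 − -114.349| = 212.682° > 180°, so the shorter arc goes the other way round — across 180°.
Signed shortest Δλ = ((98.333 − -114.349 + 180) mod 360) − 180 = -147.318°.
Going west by 147.318° from -114.349° passes through 180° before reaching +98.333°.

Yes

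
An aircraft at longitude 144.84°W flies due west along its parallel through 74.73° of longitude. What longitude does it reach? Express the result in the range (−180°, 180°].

140.43°E

Start at -144.84°; shift −74.73° → -219.57°.
-219.57° lies outside (−180°, 180°]; add 360° → +140.43°.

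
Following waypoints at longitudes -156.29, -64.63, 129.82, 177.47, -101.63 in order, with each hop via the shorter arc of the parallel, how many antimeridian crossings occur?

Leg 1: -156.29° → -64.63°, shortest Δλ = 91.66° (east) — does not cross 180°.
Leg 2: -64.63° → +129.82°, shortest Δλ = -165.55° (west) — crosses 180°.
Leg 3: +129.82° → +177.47°, shortest Δλ = 47.65° (east) — does not cross 180°.
Leg 4: +177.47° → -101.63°, shortest Δλ = 80.9° (east) — crosses 180°.
Total crossings: 2.

2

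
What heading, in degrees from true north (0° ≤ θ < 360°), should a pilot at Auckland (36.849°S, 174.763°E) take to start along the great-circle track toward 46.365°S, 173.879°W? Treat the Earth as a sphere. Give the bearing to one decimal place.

141.9°

Δλ = -173.879 − 174.763 = -348.642°; wrapped into (−180°, 180°]: 11.358°.
θ = atan2( sin Δλ · cos φ₂ , cos φ₁ · sin φ₂ − sin φ₁ · cos φ₂ · cos Δλ )
  = atan2(0.13590, -0.17343) = 141.917° → normalised to [0°, 360°): 141.917°.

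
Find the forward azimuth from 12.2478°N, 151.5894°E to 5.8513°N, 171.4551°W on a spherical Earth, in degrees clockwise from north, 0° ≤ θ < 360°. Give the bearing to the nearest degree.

Δλ = -171.4551 − 151.5894 = -323.0445°; wrapped into (−180°, 180°]: 36.9555°.
θ = atan2( sin Δλ · cos φ₂ , cos φ₁ · sin φ₂ − sin φ₁ · cos φ₂ · cos Δλ )
  = atan2(0.59806, -0.06901) = 96.582° → normalised to [0°, 360°): 96.582°.

97°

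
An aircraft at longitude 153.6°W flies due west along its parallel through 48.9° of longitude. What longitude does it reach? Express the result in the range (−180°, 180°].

Start at -153.6°; shift −48.9° → -202.5°.
-202.5° lies outside (−180°, 180°]; add 360° → +157.5°.

157.5°E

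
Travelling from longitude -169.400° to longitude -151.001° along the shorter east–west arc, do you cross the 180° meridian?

Signed shortest Δλ = ((-151.001 − -169.400 + 180) mod 360) − 180 = 18.399°.
Going east by 18.399° from -169.400° reaches -151.001° without touching 180°.

No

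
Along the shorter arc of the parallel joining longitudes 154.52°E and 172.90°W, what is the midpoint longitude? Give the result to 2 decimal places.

170.81°E

Signed shortest Δλ from +154.52° to -172.90° is +32.58°.
Midpoint longitude = +154.52° + (+32.58°)/2 = +154.52° + 16.29° = +170.81°.
(The naïve average (+154.52 + -172.90)/2 = -9.19° is on the wrong side of the globe.)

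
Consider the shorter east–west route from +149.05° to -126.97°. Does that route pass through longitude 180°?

Yes

Naïve |-126.97 − 149.05| = 276.02° > 180°, so the shorter arc goes the other way round — across 180°.
Signed shortest Δλ = ((-126.97 − 149.05 + 180) mod 360) − 180 = 83.98°.
Going east by 83.98° from +149.05° passes through 180° before reaching -126.97°.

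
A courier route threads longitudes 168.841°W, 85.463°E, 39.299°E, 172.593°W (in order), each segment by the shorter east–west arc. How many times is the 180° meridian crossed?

Leg 1: -168.841° → +85.463°, shortest Δλ = -105.696° (west) — crosses 180°.
Leg 2: +85.463° → +39.299°, shortest Δλ = -46.164° (west) — does not cross 180°.
Leg 3: +39.299° → -172.593°, shortest Δλ = 148.108° (east) — crosses 180°.
Total crossings: 2.

2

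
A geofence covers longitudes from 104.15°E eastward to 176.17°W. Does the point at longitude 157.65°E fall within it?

Band width going east from +104.15° to -176.17°: ((-176.17 − 104.15) mod 360) = 79.68°.
Offset of +157.65° east of the west edge: ((157.65 − 104.15) mod 360) = 53.50°.
53.50° ≤ 79.68° ⇒ inside.

Yes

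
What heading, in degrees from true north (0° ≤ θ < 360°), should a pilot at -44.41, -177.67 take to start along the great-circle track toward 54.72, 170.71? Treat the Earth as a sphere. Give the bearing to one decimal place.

Δλ = 170.71 − -177.67 = 348.38°; wrapped into (−180°, 180°]: -11.62°.
θ = atan2( sin Δλ · cos φ₂ , cos φ₁ · sin φ₂ − sin φ₁ · cos φ₂ · cos Δλ )
  = atan2(-0.11633, 0.97905) = -6.776° → normalised to [0°, 360°): 353.224°.

353.2°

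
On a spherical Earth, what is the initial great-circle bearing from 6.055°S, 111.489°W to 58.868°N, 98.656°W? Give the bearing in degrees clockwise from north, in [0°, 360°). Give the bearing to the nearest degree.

Δλ = -98.656 − -111.489 = 12.833°.
θ = atan2( sin Δλ · cos φ₂ , cos φ₁ · sin φ₂ − sin φ₁ · cos φ₂ · cos Δλ )
  = atan2(0.11483, 0.90438) = 7.236° → normalised to [0°, 360°): 7.236°.

7°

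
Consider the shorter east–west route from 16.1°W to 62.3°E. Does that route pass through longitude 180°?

Signed shortest Δλ = ((62.3 − -16.1 + 180) mod 360) − 180 = 78.4°.
Going east by 78.4° from -16.1° reaches +62.3° without touching 180°.

No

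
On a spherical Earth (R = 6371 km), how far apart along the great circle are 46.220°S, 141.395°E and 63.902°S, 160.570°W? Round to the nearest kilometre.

3998 km

Δλ = -160.570 − 141.395 = -301.965°; wrapped into (−180°, 180°]: 58.035°.
Δφ = -63.902 − -46.220 = -17.682°.
a = sin²(Δφ/2) + cos φ₁ · cos φ₂ · sin²(Δλ/2) = 0.095239.
c = 2·atan2(√a, √(1−a)) = 0.62746 rad → d = 6371·c ≈ 3997.55 km.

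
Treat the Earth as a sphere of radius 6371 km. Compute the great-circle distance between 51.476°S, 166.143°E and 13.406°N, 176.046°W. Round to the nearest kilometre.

Δλ = -176.046 − 166.143 = -342.189°; wrapped into (−180°, 180°]: 17.811°.
Δφ = 13.406 − -51.476 = 64.882°.
a = sin²(Δφ/2) + cos φ₁ · cos φ₂ · sin²(Δλ/2) = 0.302278.
c = 2·atan2(√a, √(1−a)) = 1.16424 rad → d = 6371·c ≈ 7417.40 km.

7417 km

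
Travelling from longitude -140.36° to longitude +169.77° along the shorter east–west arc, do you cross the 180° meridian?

Naïve |169.77 − -140.36| = 310.13° > 180°, so the shorter arc goes the other way round — across 180°.
Signed shortest Δλ = ((169.77 − -140.36 + 180) mod 360) − 180 = -49.87°.
Going west by 49.87° from -140.36° passes through 180° before reaching +169.77°.

Yes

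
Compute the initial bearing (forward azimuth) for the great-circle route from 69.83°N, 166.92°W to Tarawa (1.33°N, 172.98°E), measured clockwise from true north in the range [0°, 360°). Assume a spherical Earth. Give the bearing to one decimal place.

Δλ = 172.98 − -166.92 = 339.90°; wrapped into (−180°, 180°]: -20.10°.
θ = atan2( sin Δλ · cos φ₂ , cos φ₁ · sin φ₂ − sin φ₁ · cos φ₂ · cos Δλ )
  = atan2(-0.34357, -0.87326) = -158.524° → normalised to [0°, 360°): 201.476°.

201.5°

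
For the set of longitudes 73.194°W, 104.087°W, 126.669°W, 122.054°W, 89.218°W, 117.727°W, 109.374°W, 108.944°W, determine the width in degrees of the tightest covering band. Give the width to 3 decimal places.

53.475°

Sort the longitudes: -126.669°, -122.054°, -117.727°, -109.374°, -108.944°, -104.087°, -89.218°, -73.194°.
Eastward gaps between consecutive values (wrapping around): 4.615°, 4.327°, 8.353°, 0.430°, 4.857°, 14.869°, 16.024°, 306.525°.
Largest gap = 306.525° ⇒ minimal covering band is its complement: 360° − 306.525° = 53.475°.
Band runs from -126.669° eastward to -73.194°.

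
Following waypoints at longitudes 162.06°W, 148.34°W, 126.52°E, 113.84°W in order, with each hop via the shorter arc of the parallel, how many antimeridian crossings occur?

Leg 1: -162.06° → -148.34°, shortest Δλ = 13.72° (east) — does not cross 180°.
Leg 2: -148.34° → +126.52°, shortest Δλ = -85.14° (west) — crosses 180°.
Leg 3: +126.52° → -113.84°, shortest Δλ = 119.64° (east) — crosses 180°.
Total crossings: 2.

2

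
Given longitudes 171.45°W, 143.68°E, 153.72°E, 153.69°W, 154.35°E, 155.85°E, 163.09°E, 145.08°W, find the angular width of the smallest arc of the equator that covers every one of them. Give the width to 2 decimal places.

Sort the longitudes: -171.45°, -153.69°, -145.08°, +143.68°, +153.72°, +154.35°, +155.85°, +163.09°.
Eastward gaps between consecutive values (wrapping around): 17.76°, 8.61°, 288.76°, 10.04°, 0.63°, 1.50°, 7.24°, 25.46°.
Largest gap = 288.76° ⇒ minimal covering band is its complement: 360° − 288.76° = 71.24°.
Band runs from +143.68° eastward to -145.08°, crossing the antimeridian.

71.24°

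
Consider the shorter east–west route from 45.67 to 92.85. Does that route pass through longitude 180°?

Signed shortest Δλ = ((92.85 − 45.67 + 180) mod 360) − 180 = 47.18°.
Going east by 47.18° from +45.67° reaches +92.85° without touching 180°.

No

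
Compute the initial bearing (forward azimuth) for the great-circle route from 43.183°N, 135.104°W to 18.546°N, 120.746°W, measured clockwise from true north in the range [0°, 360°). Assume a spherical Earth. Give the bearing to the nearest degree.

Δλ = -120.746 − -135.104 = 14.358°.
θ = atan2( sin Δλ · cos φ₂ , cos φ₁ · sin φ₂ − sin φ₁ · cos φ₂ · cos Δλ )
  = atan2(0.23510, -0.39660) = 149.341° → normalised to [0°, 360°): 149.341°.

149°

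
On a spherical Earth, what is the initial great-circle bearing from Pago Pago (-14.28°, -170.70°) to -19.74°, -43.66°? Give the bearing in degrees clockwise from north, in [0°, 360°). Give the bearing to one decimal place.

Δλ = -43.66 − -170.70 = 127.04°.
θ = atan2( sin Δλ · cos φ₂ , cos φ₁ · sin φ₂ − sin φ₁ · cos φ₂ · cos Δλ )
  = atan2(0.75131, -0.46717) = 121.874° → normalised to [0°, 360°): 121.874°.

121.9°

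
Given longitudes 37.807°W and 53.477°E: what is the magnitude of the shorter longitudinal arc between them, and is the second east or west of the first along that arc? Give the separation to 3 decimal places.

Raw difference: 53.477 − -37.807 = 91.284°.
Normalise into (−180°, 180°]: 91.284° stays 91.284°.
Positive ⇒ the second point lies to the east; separation 91.284°.

91.284° east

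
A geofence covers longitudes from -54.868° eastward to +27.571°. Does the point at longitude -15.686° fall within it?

Band width going east from -54.868° to +27.571°: ((27.571 − -54.868) mod 360) = 82.439°.
Offset of -15.686° east of the west edge: ((-15.686 − -54.868) mod 360) = 39.182°.
39.182° ≤ 82.439° ⇒ inside.

Yes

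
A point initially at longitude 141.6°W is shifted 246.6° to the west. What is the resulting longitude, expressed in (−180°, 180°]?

Start at -141.6°; shift −246.6° → -388.2°.
-388.2° lies outside (−180°, 180°]; add 360° → -28.2°.

28.2°W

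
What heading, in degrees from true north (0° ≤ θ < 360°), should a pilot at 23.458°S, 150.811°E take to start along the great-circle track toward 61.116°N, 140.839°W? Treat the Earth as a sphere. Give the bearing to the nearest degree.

Δλ = -140.839 − 150.811 = -291.650°; wrapped into (−180°, 180°]: 68.350°.
θ = atan2( sin Δλ · cos φ₂ , cos φ₁ · sin φ₂ − sin φ₁ · cos φ₂ · cos Δλ )
  = atan2(0.44896, 0.87417) = 27.184° → normalised to [0°, 360°): 27.184°.

27°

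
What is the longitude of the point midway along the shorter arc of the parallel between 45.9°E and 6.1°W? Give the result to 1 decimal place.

19.9°E

Signed shortest Δλ from +45.9° to -6.1° is -52.0°.
Midpoint longitude = +45.9° + (-52.0°)/2 = +45.9° − 26.0° = +19.9°.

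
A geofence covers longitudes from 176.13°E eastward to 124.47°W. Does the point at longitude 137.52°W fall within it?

Band width going east from +176.13° to -124.47°: ((-124.47 − 176.13) mod 360) = 59.40°.
Offset of -137.52° east of the west edge: ((-137.52 − 176.13) mod 360) = 46.35°.
46.35° ≤ 59.40° ⇒ inside.

Yes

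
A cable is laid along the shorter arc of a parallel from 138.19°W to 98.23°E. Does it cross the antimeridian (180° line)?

Naïve |98.23 − -138.19| = 236.42° > 180°, so the shorter arc goes the other way round — across 180°.
Signed shortest Δλ = ((98.23 − -138.19 + 180) mod 360) − 180 = -123.58°.
Going west by 123.58° from -138.19° passes through 180° before reaching +98.23°.

Yes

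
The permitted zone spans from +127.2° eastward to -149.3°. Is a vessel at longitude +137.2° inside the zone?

Yes

Band width going east from +127.2° to -149.3°: ((-149.3 − 127.2) mod 360) = 83.5°.
Offset of +137.2° east of the west edge: ((137.2 − 127.2) mod 360) = 10.0°.
10.0° ≤ 83.5° ⇒ inside.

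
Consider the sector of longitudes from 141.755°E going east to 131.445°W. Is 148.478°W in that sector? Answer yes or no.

Yes

Band width going east from +141.755° to -131.445°: ((-131.445 − 141.755) mod 360) = 86.800°.
Offset of -148.478° east of the west edge: ((-148.478 − 141.755) mod 360) = 69.767°.
69.767° ≤ 86.800° ⇒ inside.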